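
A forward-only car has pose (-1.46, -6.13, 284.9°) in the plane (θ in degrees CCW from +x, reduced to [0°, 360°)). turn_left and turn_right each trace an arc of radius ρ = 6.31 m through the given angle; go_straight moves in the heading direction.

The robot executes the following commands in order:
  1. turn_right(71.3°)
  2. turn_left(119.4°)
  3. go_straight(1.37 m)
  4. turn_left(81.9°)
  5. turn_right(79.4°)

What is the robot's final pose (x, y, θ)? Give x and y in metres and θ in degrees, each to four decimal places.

set_pose: (x, y, θ) = (-1.4600, -6.1300, 284.9000°), ρ = 6.31
turn_right(71.3°): centre at ρ to the right, rotate −71.3° → (-4.0659, -13.0082, 213.6000°)
turn_left(119.4°): centre at ρ to the left, rotate +119.4° → (-3.4387, -23.8862, 333.0000°)
go_straight(1.37): x += 1.37·cos θ, y += 1.37·sin θ → (-2.2180, -24.5082, 333.0000°)
turn_left(81.9°): centre at ρ to the left, rotate +81.9° → (5.8092, -22.5142, 414.9000° ≡ 54.9000°)
turn_right(79.4°): centre at ρ to the right, rotate −79.4° → (13.5884, -20.4007, -24.5000° ≡ 335.5000°)

(13.5884, -20.4007, 335.5000°)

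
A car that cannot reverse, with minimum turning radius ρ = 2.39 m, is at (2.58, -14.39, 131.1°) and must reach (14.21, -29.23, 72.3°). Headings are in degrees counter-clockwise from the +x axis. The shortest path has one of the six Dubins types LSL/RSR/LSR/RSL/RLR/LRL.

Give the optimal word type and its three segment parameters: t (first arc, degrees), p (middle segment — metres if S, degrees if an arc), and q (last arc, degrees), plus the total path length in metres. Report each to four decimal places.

Let ψ = atan2(Δy, Δx) = atan2(-14.84, 11.63) = -51.9145° be the start→goal bearing.
Normalize: d = |goal − start| / ρ = 18.854244/2.39 = 7.888805, α = (θ_start − ψ) mod 360° = 183.0145° = 3.194205 rad, β = (θ_goal − ψ) mod 360° = 124.2145° = 2.167951 rad.
Common terms: sin α = -0.052588, cos α = -0.998616, sin β = 0.826939, cos β = -0.562292, cos(α−β) = 0.518027, d² = 62.233242. Work in radians in the unit-radius frame; every candidate has L = ρ·(t + p + q).
LSL: p² = 2 + d² − 2cos(α−β) + 2d(sin α − sin β) = 49.320359; p = √p² = 7.022846; φ = atan2(cos β − cos α, d + sin α − sin β) = 0.062169 rad; t = (φ − α) mod 2π = 3.151150 rad, q = (β − φ) mod 2π = 2.105782 rad → L = 2.39·(3.151150 + 7.022846 + 2.105782) = 2.39·12.279777 = 29.348668 m
RSR: p² = 2 + d² − 2cos(α−β) + 2d(sin β − sin α) = 77.074016; p = √p² = 8.779181; φ = atan2(cos α − cos β, d − sin α + sin β) = -0.049720 rad; t = (α − φ) mod 2π = 3.243925 rad, q = (φ − β) mod 2π = 4.065514 rad → L = 2.39·(3.243925 + 8.779181 + 4.065514) = 2.39·16.088620 = 38.451801 m
LSR: p² = d² − 2 + 2cos(α−β) + 2d(sin α + sin β) = 73.486699; p = √p² = 8.572438; φ = atan2(−cos α − cos β, d + sin α + sin β) − atan2(−2, p) = 0.407471 rad; t = (φ − α) mod 2π = 3.496451 rad, q = (φ − β) mod 2π = 4.522705 rad → L = 2.39·(3.496451 + 8.572438 + 4.522705) = 2.39·16.591595 = 39.653912 m
RSL: p² = d² − 2 + 2cos(α−β) − 2d(sin α + sin β) = 49.051892; p = √p² = 7.003706; φ = atan2(cos α + cos β, d − sin α − sin β) − atan2(2, p) = -0.494137 rad; t = (α − φ) mod 2π = 3.688342 rad, q = (β − φ) mod 2π = 2.662089 rad → L = 2.39·(3.688342 + 7.003706 + 2.662089) = 2.39·13.354137 = 31.916387 m
RLR: c = (6 − d² + 2cos(α−β) + 2d(sin α − sin β))/8 = -8.634252, |c| > 1 → infeasible
LRL: c = (6 − d² + 2cos(α−β) − 2d(sin α − sin β))/8 = -5.165045, |c| > 1 → infeasible
Shortest: LSL with L = 29.348668 m ≈ 29.3487 m
Convert LSL to answer units (arcs ×180/π): t = 3.151150·180/π = 180.5476°, p = ρ·p = 2.39·7.022846 = 16.7846 m, q = 2.105782·180/π = 120.6524°, L = 29.3487 m.

LSL: t = 180.5476°, p = 16.7846 m, q = 120.6524°, L = 29.3487 m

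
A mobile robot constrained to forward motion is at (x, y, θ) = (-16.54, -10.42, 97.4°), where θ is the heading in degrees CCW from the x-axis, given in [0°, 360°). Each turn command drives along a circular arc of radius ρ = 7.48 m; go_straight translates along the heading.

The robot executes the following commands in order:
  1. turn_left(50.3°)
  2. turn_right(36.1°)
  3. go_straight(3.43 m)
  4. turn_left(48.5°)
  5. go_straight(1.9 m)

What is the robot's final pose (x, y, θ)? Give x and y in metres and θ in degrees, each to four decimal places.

set_pose: (x, y, θ) = (-16.5400, -10.4200, 97.4000°), ρ = 7.48
turn_left(50.3°): centre at ρ to the left, rotate +50.3° → (-19.9607, -5.0608, 147.7000°)
turn_right(36.1°): centre at ρ to the right, rotate −36.1° → (-22.9185, -1.4918, 111.6000°)
go_straight(3.43): x += 3.43·cos θ, y += 3.43·sin θ → (-24.1812, 1.6973, 111.6000°)
turn_left(48.5°): centre at ρ to the left, rotate +48.5° → (-28.5899, 5.9771, 160.1000°)
go_straight(1.9): x += 1.9·cos θ, y += 1.9·sin θ → (-30.3764, 6.6238, 160.1000°)

(-30.3764, 6.6238, 160.1000°)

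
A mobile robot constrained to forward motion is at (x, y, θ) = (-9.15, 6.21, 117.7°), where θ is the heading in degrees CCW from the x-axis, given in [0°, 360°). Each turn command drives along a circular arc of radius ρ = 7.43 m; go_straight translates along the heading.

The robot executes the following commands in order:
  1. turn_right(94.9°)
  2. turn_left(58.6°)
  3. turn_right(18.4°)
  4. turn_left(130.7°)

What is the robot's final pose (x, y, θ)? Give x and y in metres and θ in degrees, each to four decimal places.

set_pose: (x, y, θ) = (-9.1500, 6.2100, 117.7000°), ρ = 7.43
turn_right(94.9°): centre at ρ to the right, rotate −94.9° → (-5.4508, 16.5132, 22.8000°)
turn_left(58.6°): centre at ρ to the left, rotate +58.6° → (-0.9835, 22.2516, 81.4000°)
turn_right(18.4°): centre at ρ to the right, rotate −18.4° → (-0.2573, 24.5137, 63.0000°)
turn_left(130.7°): centre at ρ to the left, rotate +130.7° → (-8.6372, 35.1055, 193.7000°)

(-8.6372, 35.1055, 193.7000°)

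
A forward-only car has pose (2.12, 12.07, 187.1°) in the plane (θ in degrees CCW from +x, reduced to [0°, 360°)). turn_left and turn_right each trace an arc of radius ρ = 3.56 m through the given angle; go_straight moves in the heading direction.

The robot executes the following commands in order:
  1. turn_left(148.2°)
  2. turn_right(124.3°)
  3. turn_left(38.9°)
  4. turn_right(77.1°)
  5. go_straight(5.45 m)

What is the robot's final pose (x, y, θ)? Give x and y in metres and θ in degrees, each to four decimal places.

(-9.2877, -4.4363, 172.8000°)

set_pose: (x, y, θ) = (2.1200, 12.0700, 187.1000°), ρ = 3.56
turn_left(148.2°): centre at ρ to the left, rotate +148.2° → (1.0724, 5.3030, 335.3000°)
turn_right(124.3°): centre at ρ to the right, rotate −124.3° → (1.4183, -0.9828, 211.0000°)
turn_left(38.9°): centre at ρ to the left, rotate +38.9° → (-0.0913, -2.8109, 249.9000°)
turn_right(77.1°): centre at ρ to the right, rotate −77.1° → (-3.8807, -5.1194, 172.8000°)
go_straight(5.45): x += 5.45·cos θ, y += 5.45·sin θ → (-9.2877, -4.4363, 172.8000°)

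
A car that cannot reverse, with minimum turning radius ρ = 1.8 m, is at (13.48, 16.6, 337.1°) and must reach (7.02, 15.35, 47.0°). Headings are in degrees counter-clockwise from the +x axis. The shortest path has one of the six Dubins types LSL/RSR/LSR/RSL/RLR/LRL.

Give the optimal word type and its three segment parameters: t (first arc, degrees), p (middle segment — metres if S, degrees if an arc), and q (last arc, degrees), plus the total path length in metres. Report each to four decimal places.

Let ψ = atan2(Δy, Δx) = atan2(-1.25, -6.46) = -169.0487° be the start→goal bearing.
Normalize: d = |goal − start| / ρ = 6.579825/1.8 = 3.655458, α = (θ_start − ψ) mod 360° = 146.1487° = 2.550776 rad, β = (θ_goal − ψ) mod 360° = 216.0487° = 3.770761 rad.
Common terms: sin α = 0.557039, cos α = -0.830486, sin β = -0.588473, cos β = -0.808517, cos(α−β) = 0.343660, d² = 13.362377. Work in radians in the unit-radius frame; every candidate has L = ρ·(t + p + q).
LSL: p² = 2 + d² − 2cos(α−β) + 2d(sin α − sin β) = 23.049801; p = √p² = 4.801021; φ = atan2(cos β − cos α, d + sin α − sin β) = 0.004576 rad; t = (φ − α) mod 2π = 3.736985 rad, q = (β − φ) mod 2π = 3.766185 rad → L = 1.8·(3.736985 + 4.801021 + 3.766185) = 1.8·12.304191 = 22.147544 m
RSR: p² = 2 + d² − 2cos(α−β) + 2d(sin β − sin α) = 6.300313; p = √p² = 2.510042; φ = atan2(cos α − cos β, d − sin α + sin β) = -0.008752 rad; t = (α − φ) mod 2π = 2.559528 rad, q = (φ − β) mod 2π = 2.503672 rad → L = 1.8·(2.559528 + 2.510042 + 2.503672) = 1.8·7.573243 = 13.631837 m
LSR: p² = d² − 2 + 2cos(α−β) + 2d(sin α + sin β) = 11.819891; p = √p² = 3.438007; φ = atan2(−cos α − cos β, d + sin α + sin β) − atan2(−2, p) = 0.951611 rad; t = (φ − α) mod 2π = 4.684021 rad, q = (φ − β) mod 2π = 3.464035 rad → L = 1.8·(4.684021 + 3.438007 + 3.464035) = 1.8·11.586063 = 20.854913 m
RSL: p² = d² − 2 + 2cos(α−β) − 2d(sin α + sin β) = 12.279501; p = √p² = 3.504212; φ = atan2(cos α + cos β, d − sin α − sin β) − atan2(2, p) = -0.936940 rad; t = (α − φ) mod 2π = 3.487716 rad, q = (β − φ) mod 2π = 4.707701 rad → L = 1.8·(3.487716 + 3.504212 + 4.707701) = 1.8·11.699628 = 21.059331 m
RLR: c = (6 − d² + 2cos(α−β) + 2d(sin α − sin β))/8 = 0.212461; p = 2π − arccos c = 4.926482 rad; φ = atan2(cos α − cos β, d − sin α + sin β) = -0.008752 rad; t = (α − φ + p/2) mod 2π = 5.022769 rad, q = (α − β − t + p) mod 2π = 4.966913 rad → L = 1.8·(5.022769 + 4.926482 + 4.966913) = 1.8·14.916163 = 26.849094 m
LRL: c = (6 − d² + 2cos(α−β) − 2d(sin α − sin β))/8 = -1.881225, |c| > 1 → infeasible
Shortest: RSR with L = 13.631837 m ≈ 13.6318 m
Convert RSR to answer units (arcs ×180/π): t = 2.559528·180/π = 146.6502°, p = ρ·p = 1.8·2.510042 = 4.5181 m, q = 2.503672·180/π = 143.4498°, L = 13.6318 m.

RSR: t = 146.6502°, p = 4.5181 m, q = 143.4498°, L = 13.6318 m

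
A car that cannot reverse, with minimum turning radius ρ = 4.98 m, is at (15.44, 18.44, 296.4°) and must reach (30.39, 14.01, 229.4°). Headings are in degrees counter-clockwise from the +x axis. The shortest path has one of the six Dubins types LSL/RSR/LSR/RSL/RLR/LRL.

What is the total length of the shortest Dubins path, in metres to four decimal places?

Let ψ = atan2(Δy, Δx) = atan2(-4.43, 14.95) = -16.5057° be the start→goal bearing.
Normalize: d = |goal − start| / ρ = 15.592543/4.98 = 3.131033, α = (θ_start − ψ) mod 360° = 312.9057° = 5.461234 rad, β = (θ_goal − ψ) mod 360° = 245.9057° = 4.291864 rad.
Common terms: sin α = -0.732476, cos α = 0.680793, sin β = -0.912875, cos β = -0.408240, cos(α−β) = 0.390731, d² = 9.803366. Work in radians in the unit-radius frame; every candidate has L = ρ·(t + p + q).
LSL: p² = 2 + d² − 2cos(α−β) + 2d(sin α − sin β) = 12.151574; p = √p² = 3.485911; φ = atan2(cos β − cos α, d + sin α − sin β) = -0.317729 rad; t = (φ − α) mod 2π = 0.504222 rad, q = (β − φ) mod 2π = 4.609593 rad → L = 4.98·(0.504222 + 3.485911 + 4.609593) = 4.98·8.599725 = 42.826633 m
RSR: p² = 2 + d² − 2cos(α−β) + 2d(sin β − sin α) = 9.892234; p = √p² = 3.145192; φ = atan2(cos α − cos β, d − sin α + sin β) = 0.353575 rad; t = (α − φ) mod 2π = 5.107660 rad, q = (φ − β) mod 2π = 2.344896 rad → L = 4.98·(5.107660 + 3.145192 + 2.344896) = 4.98·10.597748 = 52.776785 m
LSR: p² = d² − 2 + 2cos(α−β) + 2d(sin α + sin β) = -1.718462 < 0 → infeasible
RSL: p² = d² − 2 + 2cos(α−β) − 2d(sin α + sin β) = 18.888119; p = √p² = 4.346046; φ = atan2(cos α + cos β, d − sin α − sin β) − atan2(2, p) = -0.374293 rad; t = (α − φ) mod 2π = 5.835527 rad, q = (β − φ) mod 2π = 4.666157 rad → L = 4.98·(5.835527 + 4.346046 + 4.666157) = 4.98·14.847731 = 73.941699 m
RLR: c = (6 − d² + 2cos(α−β) + 2d(sin α − sin β))/8 = -0.236529; p = 2π − arccos c = 4.473597 rad; φ = atan2(cos α − cos β, d − sin α + sin β) = 0.353575 rad; t = (α − φ + p/2) mod 2π = 1.061273 rad, q = (α − β − t + p) mod 2π = 4.581695 rad → L = 4.98·(1.061273 + 4.473597 + 4.581695) = 4.98·10.116564 = 50.380490 m
LRL: c = (6 − d² + 2cos(α−β) − 2d(sin α − sin β))/8 = -0.518947; p = 2π − arccos c = 4.166771 rad; φ = atan2(cos β − cos α, d + sin α − sin β) = -0.317729 rad; t = (φ − α + p/2) mod 2π = 2.587608 rad, q = (β − α − t + p) mod 2π = 0.409793 rad → L = 4.98·(2.587608 + 4.166771 + 0.409793) = 4.98·7.164171 = 35.677570 m
Shortest: LRL with L = 35.677570 m ≈ 35.6776 m

35.6776 m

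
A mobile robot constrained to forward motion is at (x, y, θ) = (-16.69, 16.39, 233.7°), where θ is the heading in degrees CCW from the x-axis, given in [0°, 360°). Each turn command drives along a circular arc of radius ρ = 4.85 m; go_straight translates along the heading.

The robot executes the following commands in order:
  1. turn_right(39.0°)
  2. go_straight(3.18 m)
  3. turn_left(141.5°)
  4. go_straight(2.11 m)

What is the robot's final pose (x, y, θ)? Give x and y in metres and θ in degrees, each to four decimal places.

(-21.2398, 3.7828, 336.2000°)

set_pose: (x, y, θ) = (-16.6900, 16.3900, 233.7000°), ρ = 4.85
turn_right(39.0°): centre at ρ to the right, rotate −39.0° → (-19.3680, 14.5700, 194.7000°)
go_straight(3.18): x += 3.18·cos θ, y += 3.18·sin θ → (-22.4439, 13.7631, 194.7000°)
turn_left(141.5°): centre at ρ to the left, rotate +141.5° → (-23.1704, 4.6343, 336.2000°)
go_straight(2.11): x += 2.11·cos θ, y += 2.11·sin θ → (-21.2398, 3.7828, 336.2000°)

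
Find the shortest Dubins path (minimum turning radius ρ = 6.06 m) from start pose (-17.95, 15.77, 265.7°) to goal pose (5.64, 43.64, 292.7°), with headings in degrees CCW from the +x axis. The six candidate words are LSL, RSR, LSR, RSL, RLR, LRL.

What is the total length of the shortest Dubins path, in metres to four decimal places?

62.1163 m

Let ψ = atan2(Δy, Δx) = atan2(27.87, 23.59) = 49.7544° be the start→goal bearing.
Normalize: d = |goal − start| / ρ = 36.513354/6.06 = 6.025306, α = (θ_start − ψ) mod 360° = 215.9456° = 3.768961 rad, β = (θ_goal − ψ) mod 360° = 242.9456° = 4.240200 rad.
Common terms: sin α = -0.587016, cos α = -0.809575, sin β = -0.890575, cos β = -0.454837, cos(α−β) = 0.891007, d² = 36.304311. Work in radians in the unit-radius frame; every candidate has L = ρ·(t + p + q).
LSL: p² = 2 + d² − 2cos(α−β) + 2d(sin α − sin β) = 40.180362; p = √p² = 6.338798; φ = atan2(cos β − cos α, d + sin α − sin β) = 0.055992 rad; t = (φ − α) mod 2π = 2.570216 rad, q = (β − φ) mod 2π = 4.184208 rad → L = 6.06·(2.570216 + 6.338798 + 4.184208) = 6.06·13.093222 = 79.344928 m
RSR: p² = 2 + d² − 2cos(α−β) + 2d(sin β − sin α) = 32.864234; p = √p² = 5.732734; φ = atan2(cos α − cos β, d − sin α + sin β) = -0.061919 rad; t = (α − φ) mod 2π = 3.830880 rad, q = (φ − β) mod 2π = 1.981066 rad → L = 6.06·(3.830880 + 5.732734 + 1.981066) = 6.06·11.544680 = 69.960760 m
LSR: p² = d² − 2 + 2cos(α−β) + 2d(sin α + sin β) = 18.280445; p = √p² = 4.275564; φ = atan2(−cos α − cos β, d + sin α + sin β) − atan2(−2, p) = 0.708720 rad; t = (φ − α) mod 2π = 3.222944 rad, q = (φ − β) mod 2π = 2.751705 rad → L = 6.06·(3.222944 + 4.275564 + 2.751705) = 6.06·10.250212 = 62.116287 m
RSL: p² = d² − 2 + 2cos(α−β) − 2d(sin α + sin β) = 53.892204; p = √p² = 7.341131; φ = atan2(cos α + cos β, d − sin α − sin β) − atan2(2, p) = -0.432937 rad; t = (α − φ) mod 2π = 4.201898 rad, q = (β − φ) mod 2π = 4.673137 rad → L = 6.06·(4.201898 + 7.341131 + 4.673137) = 6.06·16.216166 = 98.269966 m
RLR: c = (6 − d² + 2cos(α−β) + 2d(sin α − sin β))/8 = -3.108029, |c| > 1 → infeasible
LRL: c = (6 − d² + 2cos(α−β) − 2d(sin α − sin β))/8 = -4.022545, |c| > 1 → infeasible
Shortest: LSR with L = 62.116287 m ≈ 62.1163 m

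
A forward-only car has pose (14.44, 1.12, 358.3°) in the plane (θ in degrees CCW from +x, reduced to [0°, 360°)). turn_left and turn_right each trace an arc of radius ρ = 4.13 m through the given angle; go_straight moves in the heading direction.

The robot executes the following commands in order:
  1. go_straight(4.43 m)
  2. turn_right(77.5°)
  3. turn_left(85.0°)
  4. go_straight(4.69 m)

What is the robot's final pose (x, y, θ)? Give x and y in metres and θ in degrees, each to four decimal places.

set_pose: (x, y, θ) = (14.4400, 1.1200, 358.3000°), ρ = 4.13
go_straight(4.43): x += 4.43·cos θ, y += 4.43·sin θ → (18.8681, 0.9886, 358.3000°)
turn_right(77.5°): centre at ρ to the right, rotate −77.5° → (22.8024, -2.3657, 280.8000°)
turn_left(85.0°): centre at ρ to the left, rotate +85.0° → (27.2766, -5.7007, 365.8000° ≡ 5.8000°)
go_straight(4.69): x += 4.69·cos θ, y += 4.69·sin θ → (31.9426, -5.2267, 5.8000°)

(31.9426, -5.2267, 5.8000°)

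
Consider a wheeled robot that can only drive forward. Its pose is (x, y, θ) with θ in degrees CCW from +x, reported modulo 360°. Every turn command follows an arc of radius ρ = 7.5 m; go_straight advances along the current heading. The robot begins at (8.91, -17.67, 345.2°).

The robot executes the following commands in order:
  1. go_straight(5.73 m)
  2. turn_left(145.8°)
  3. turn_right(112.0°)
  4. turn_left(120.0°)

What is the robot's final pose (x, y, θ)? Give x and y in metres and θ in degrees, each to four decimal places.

set_pose: (x, y, θ) = (8.9100, -17.6700, 345.2000°), ρ = 7.5
go_straight(5.73): x += 5.73·cos θ, y += 5.73·sin θ → (14.4499, -19.1337, 345.2000°)
turn_left(145.8°): centre at ρ to the left, rotate +145.8° → (22.0261, -6.9621, 491.0000° ≡ 131.0000°)
turn_right(112.0°): centre at ρ to the right, rotate −112.0° → (25.2446, 5.0497, 19.0000°)
turn_left(120.0°): centre at ρ to the left, rotate +120.0° → (27.7233, 17.8015, 139.0000°)

(27.7233, 17.8015, 139.0000°)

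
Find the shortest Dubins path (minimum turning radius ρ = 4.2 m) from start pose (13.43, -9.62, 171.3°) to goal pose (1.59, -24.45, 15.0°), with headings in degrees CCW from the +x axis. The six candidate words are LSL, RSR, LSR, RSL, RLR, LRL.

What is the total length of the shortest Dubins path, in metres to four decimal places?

Let ψ = atan2(Δy, Δx) = atan2(-14.83, -11.84) = -128.6032° be the start→goal bearing.
Normalize: d = |goal − start| / ρ = 18.976683/4.2 = 4.518258, α = (θ_start − ψ) mod 360° = 299.9032° = 5.234299 rad, β = (θ_goal − ψ) mod 360° = 143.6032° = 2.506349 rad.
Common terms: sin α = -0.866869, cos α = 0.498537, sin β = 0.593374, cos β = -0.804927, cos(α−β) = -0.915663, d² = 20.414654. Work in radians in the unit-radius frame; every candidate has L = ρ·(t + p + q).
LSL: p² = 2 + d² − 2cos(α−β) + 2d(sin α − sin β) = 11.050477; p = √p² = 3.324226; φ = atan2(cos β − cos α, d + sin α − sin β) = -0.402925 rad; t = (φ − α) mod 2π = 0.645962 rad, q = (β − φ) mod 2π = 2.909274 rad → L = 4.2·(0.645962 + 3.324226 + 2.909274) = 4.2·6.879461 = 28.893738 m
RSR: p² = 2 + d² − 2cos(α−β) + 2d(sin β − sin α) = 37.441482; p = √p² = 6.118944; φ = atan2(cos α − cos β, d − sin α + sin β) = 0.214666 rad; t = (α − φ) mod 2π = 5.019633 rad, q = (φ − β) mod 2π = 3.991502 rad → L = 4.2·(5.019633 + 6.118944 + 3.991502) = 4.2·15.130079 = 63.546334 m
LSR: p² = d² − 2 + 2cos(α−β) + 2d(sin α + sin β) = 14.111886; p = √p² = 3.756579; φ = atan2(−cos α − cos β, d + sin α + sin β) − atan2(−2, p) = 0.561286 rad; t = (φ − α) mod 2π = 1.610172 rad, q = (φ − β) mod 2π = 4.338122 rad → L = 4.2·(1.610172 + 3.756579 + 4.338122) = 4.2·9.704873 = 40.760468 m
RSL: p² = d² − 2 + 2cos(α−β) − 2d(sin α + sin β) = 19.054772; p = √p² = 4.365177; φ = atan2(cos α + cos β, d − sin α − sin β) − atan2(2, p) = -0.493483 rad; t = (α − φ) mod 2π = 5.727782 rad, q = (β − φ) mod 2π = 2.999832 rad → L = 4.2·(5.727782 + 4.365177 + 2.999832) = 4.2·13.092791 = 54.989721 m
RLR: c = (6 − d² + 2cos(α−β) + 2d(sin α − sin β))/8 = -3.680185, |c| > 1 → infeasible
LRL: c = (6 − d² + 2cos(α−β) − 2d(sin α − sin β))/8 = -0.381310; p = 2π − arccos c = 4.321176 rad; φ = atan2(cos β − cos α, d + sin α − sin β) = -0.402925 rad; t = (φ − α + p/2) mod 2π = 2.806550 rad, q = (β − α − t + p) mod 2π = 5.069862 rad → L = 4.2·(2.806550 + 4.321176 + 5.069862) = 4.2·12.197589 = 51.229872 m
Shortest: LSL with L = 28.893738 m ≈ 28.8937 m

28.8937 m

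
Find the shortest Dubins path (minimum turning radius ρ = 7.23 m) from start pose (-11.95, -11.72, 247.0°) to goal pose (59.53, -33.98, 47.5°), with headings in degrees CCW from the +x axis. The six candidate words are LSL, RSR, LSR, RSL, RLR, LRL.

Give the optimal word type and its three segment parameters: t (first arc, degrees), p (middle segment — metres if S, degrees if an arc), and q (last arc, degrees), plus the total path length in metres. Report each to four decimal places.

Let ψ = atan2(Δy, Δx) = atan2(-22.26, 71.48) = -17.2974° be the start→goal bearing.
Normalize: d = |goal − start| / ρ = 74.865867/7.23 = 10.354892, α = (θ_start − ψ) mod 360° = 264.2974° = 4.612860 rad, β = (θ_goal − ψ) mod 360° = 64.7974° = 1.130928 rad.
Common terms: sin α = -0.995051, cos α = -0.099365, sin β = 0.904808, cos β = 0.425820, cos(α−β) = -0.942641, d² = 107.223781. Work in radians in the unit-radius frame; every candidate has L = ρ·(t + p + q).
LSL: p² = 2 + d² − 2cos(α−β) + 2d(sin α − sin β) = 71.763398; p = √p² = 8.471328; φ = atan2(cos β − cos α, d + sin α − sin β) = 0.062035 rad; t = (φ − α) mod 2π = 1.732361 rad, q = (β − φ) mod 2π = 1.068893 rad → L = 7.23·(1.732361 + 8.471328 + 1.068893) = 7.23·11.272581 = 81.500764 m
RSR: p² = 2 + d² − 2cos(α−β) + 2d(sin β − sin α) = 150.454731; p = √p² = 12.265999; φ = atan2(cos α − cos β, d − sin α + sin β) = -0.042829 rad; t = (α − φ) mod 2π = 4.655689 rad, q = (φ − β) mod 2π = 5.109428 rad → L = 7.23·(4.655689 + 12.265999 + 5.109428) = 7.23·22.031116 = 159.284970 m
LSR: p² = d² − 2 + 2cos(α−β) + 2d(sin α + sin β) = 101.469580; p = √p² = 10.073211; φ = atan2(−cos α − cos β, d + sin α + sin β) − atan2(−2, p) = 0.164204 rad; t = (φ − α) mod 2π = 1.834530 rad, q = (φ − β) mod 2π = 5.316461 rad → L = 7.23·(1.834530 + 10.073211 + 5.316461) = 7.23·17.224202 = 124.530981 m
RSL: p² = d² − 2 + 2cos(α−β) − 2d(sin α + sin β) = 105.207417; p = √p² = 10.257067; φ = atan2(cos α + cos β, d − sin α − sin β) − atan2(2, p) = -0.161327 rad; t = (α − φ) mod 2π = 4.774187 rad, q = (β − φ) mod 2π = 1.292255 rad → L = 7.23·(4.774187 + 10.257067 + 1.292255) = 7.23·16.323509 = 118.018971 m
RLR: c = (6 − d² + 2cos(α−β) + 2d(sin α − sin β))/8 = -17.806841, |c| > 1 → infeasible
LRL: c = (6 − d² + 2cos(α−β) − 2d(sin α − sin β))/8 = -7.970425, |c| > 1 → infeasible
Shortest: LSL with L = 81.500764 m ≈ 81.5008 m
Convert LSL to answer units (arcs ×180/π): t = 1.732361·180/π = 99.2570°, p = ρ·p = 7.23·8.471328 = 61.2477 m, q = 1.068893·180/π = 61.2430°, L = 81.5008 m.

LSL: t = 99.2570°, p = 61.2477 m, q = 61.2430°, L = 81.5008 m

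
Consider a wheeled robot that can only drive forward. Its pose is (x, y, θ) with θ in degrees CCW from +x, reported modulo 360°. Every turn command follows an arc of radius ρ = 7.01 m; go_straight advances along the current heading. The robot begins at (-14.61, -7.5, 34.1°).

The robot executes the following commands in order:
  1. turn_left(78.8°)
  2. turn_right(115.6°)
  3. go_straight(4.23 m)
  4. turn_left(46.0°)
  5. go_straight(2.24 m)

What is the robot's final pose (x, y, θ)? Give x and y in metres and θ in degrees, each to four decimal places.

set_pose: (x, y, θ) = (-14.6100, -7.5000, 34.1000°), ρ = 7.01
turn_left(78.8°): centre at ρ to the left, rotate +78.8° → (-12.0826, 1.0325, 112.9000°)
turn_right(115.6°): centre at ρ to the right, rotate −115.6° → (-5.2948, 10.7624, -2.7000° ≡ 357.3000°)
go_straight(4.23): x += 4.23·cos θ, y += 4.23·sin θ → (-1.0695, 10.5632, 357.3000°)
turn_left(46.0°): centre at ρ to the left, rotate +46.0° → (4.0683, 12.4637, 403.3000° ≡ 43.3000°)
go_straight(2.24): x += 2.24·cos θ, y += 2.24·sin θ → (5.6985, 13.9999, 43.3000°)

(5.6985, 13.9999, 43.3000°)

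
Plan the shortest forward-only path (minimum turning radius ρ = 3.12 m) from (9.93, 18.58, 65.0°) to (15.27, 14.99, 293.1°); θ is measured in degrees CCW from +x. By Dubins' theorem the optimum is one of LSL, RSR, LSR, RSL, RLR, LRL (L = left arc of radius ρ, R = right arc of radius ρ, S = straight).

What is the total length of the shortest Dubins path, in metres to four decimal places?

17.0364 m

Let ψ = atan2(Δy, Δx) = atan2(-3.59, 5.34) = -33.9123° be the start→goal bearing.
Normalize: d = |goal − start| / ρ = 6.434571/3.12 = 2.062362, α = (θ_start − ψ) mod 360° = 98.9123° = 1.726346 rad, β = (θ_goal − ψ) mod 360° = 327.0123° = 5.707442 rad.
Common terms: sin α = 0.987927, cos α = -0.154923, sin β = -0.544458, cos β = 0.838788, cos(α−β) = -0.667833, d² = 4.253339. Work in radians in the unit-radius frame; every candidate has L = ρ·(t + p + q).
LSL: p² = 2 + d² − 2cos(α−β) + 2d(sin α − sin β) = 13.909670; p = √p² = 3.729567; φ = atan2(cos β − cos α, d + sin α − sin β) = 0.269699 rad; t = (φ − α) mod 2π = 4.826538 rad, q = (β − φ) mod 2π = 5.437743 rad → L = 3.12·(4.826538 + 3.729567 + 5.437743) = 3.12·13.993848 = 43.660807 m
RSR: p² = 2 + d² − 2cos(α−β) + 2d(sin β − sin α) = 1.268337; p = √p² = 1.126205; φ = atan2(cos α − cos β, d − sin α + sin β) = -1.080840 rad; t = (α − φ) mod 2π = 2.807186 rad, q = (φ − β) mod 2π = 5.778088 rad → L = 3.12·(2.807186 + 1.126205 + 5.778088) = 3.12·9.711479 = 30.299816 m
LSR: p² = d² − 2 + 2cos(α−β) + 2d(sin α + sin β) = 2.746857; p = √p² = 1.657365; φ = atan2(−cos α − cos β, d + sin α + sin β) − atan2(−2, p) = 0.612388 rad; t = (φ − α) mod 2π = 5.169227 rad, q = (φ − β) mod 2π = 1.188131 rad → L = 3.12·(5.169227 + 1.657365 + 1.188131) = 3.12·8.014723 = 25.005935 m
RSL: p² = d² − 2 + 2cos(α−β) − 2d(sin α + sin β) = -0.911510 < 0 → infeasible
RLR: c = (6 − d² + 2cos(α−β) + 2d(sin α − sin β))/8 = 0.841458; p = 2π − arccos c = 5.712365 rad; φ = atan2(cos α − cos β, d − sin α + sin β) = -1.080840 rad; t = (α − φ + p/2) mod 2π = 5.663369 rad, q = (α − β − t + p) mod 2π = 2.351085 rad → L = 3.12·(5.663369 + 5.712365 + 2.351085) = 3.12·13.726819 = 42.827674 m
LRL: c = (6 − d² + 2cos(α−β) − 2d(sin α − sin β))/8 = -0.738709; p = 2π − arccos c = 3.881236 rad; φ = atan2(cos β − cos α, d + sin α − sin β) = 0.269699 rad; t = (φ − α + p/2) mod 2π = 0.483971 rad, q = (β − α − t + p) mod 2π = 1.095176 rad → L = 3.12·(0.483971 + 3.881236 + 1.095176) = 3.12·5.460383 = 17.036396 m
Shortest: LRL with L = 17.036396 m ≈ 17.0364 m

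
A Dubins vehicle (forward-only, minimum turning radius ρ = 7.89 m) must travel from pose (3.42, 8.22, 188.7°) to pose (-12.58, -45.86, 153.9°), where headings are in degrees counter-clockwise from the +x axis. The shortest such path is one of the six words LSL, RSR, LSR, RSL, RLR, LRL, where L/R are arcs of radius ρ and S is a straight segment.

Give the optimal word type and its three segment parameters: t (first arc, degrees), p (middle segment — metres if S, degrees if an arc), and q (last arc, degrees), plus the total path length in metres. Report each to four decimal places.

LSR: t = 84.3375°, p = 38.4131 m, q = 119.1375°, L = 66.4330 m

Let ψ = atan2(Δy, Δx) = atan2(-54.08, -16.00) = -106.4813° be the start→goal bearing.
Normalize: d = |goal − start| / ρ = 56.397220/7.89 = 7.147937, α = (θ_start − ψ) mod 360° = 295.1813° = 5.151885 rad, β = (θ_goal − ψ) mod 360° = 260.3813° = 4.544511 rad.
Common terms: sin α = -0.904966, cos α = 0.425484, sin β = -0.985941, cos β = -0.167091, cos(α−β) = 0.821149, d² = 51.092998. Work in radians in the unit-radius frame; every candidate has L = ρ·(t + p + q).
LSL: p² = 2 + d² − 2cos(α−β) + 2d(sin α − sin β) = 52.608312; p = √p² = 7.253159; φ = atan2(cos β − cos α, d + sin α − sin β) = -0.081790 rad; t = (φ − α) mod 2π = 1.049510 rad, q = (β − φ) mod 2π = 4.626300 rad → L = 7.89·(1.049510 + 7.253159 + 4.626300) = 7.89·12.928969 = 102.009569 m
RSR: p² = 2 + d² − 2cos(α−β) + 2d(sin β − sin α) = 50.293087; p = √p² = 7.091762; φ = atan2(cos α − cos β, d − sin α + sin β) = 0.083656 rad; t = (α − φ) mod 2π = 5.068229 rad, q = (φ − β) mod 2π = 1.822330 rad → L = 7.89·(5.068229 + 7.091762 + 1.822330) = 7.89·13.982322 = 110.320519 m
LSR: p² = d² − 2 + 2cos(α−β) + 2d(sin α + sin β) = 23.703120; p = √p² = 4.868585; φ = atan2(−cos α − cos β, d + sin α + sin β) − atan2(−2, p) = 0.340667 rad; t = (φ − α) mod 2π = 1.471967 rad, q = (φ − β) mod 2π = 2.079342 rad → L = 7.89·(1.471967 + 4.868585 + 2.079342) = 7.89·8.419894 = 66.432965 m
RSL: p² = d² − 2 + 2cos(α−β) − 2d(sin α + sin β) = 77.767472; p = √p² = 8.818587; φ = atan2(cos α + cos β, d − sin α − sin β) − atan2(2, p) = -0.194442 rad; t = (α − φ) mod 2π = 5.346327 rad, q = (β − φ) mod 2π = 4.738952 rad → L = 7.89·(5.346327 + 8.818587 + 4.738952) = 7.89·18.903866 = 149.151505 m
RLR: c = (6 − d² + 2cos(α−β) + 2d(sin α − sin β))/8 = -5.286636, |c| > 1 → infeasible
LRL: c = (6 − d² + 2cos(α−β) − 2d(sin α − sin β))/8 = -5.576039, |c| > 1 → infeasible
Shortest: LSR with L = 66.432965 m ≈ 66.4330 m
Convert LSR to answer units (arcs ×180/π): t = 1.471967·180/π = 84.3375°, p = ρ·p = 7.89·4.868585 = 38.4131 m, q = 2.079342·180/π = 119.1375°, L = 66.4330 m.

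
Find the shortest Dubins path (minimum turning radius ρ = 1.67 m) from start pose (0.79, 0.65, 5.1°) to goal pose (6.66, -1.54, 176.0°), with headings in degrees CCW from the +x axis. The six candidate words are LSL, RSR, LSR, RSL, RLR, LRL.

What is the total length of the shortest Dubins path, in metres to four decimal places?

Let ψ = atan2(Δy, Δx) = atan2(-2.19, 5.87) = -20.4597° be the start→goal bearing.
Normalize: d = |goal − start| / ρ = 6.265221/1.67 = 3.751630, α = (θ_start − ψ) mod 360° = 25.5597° = 0.446101 rad, β = (θ_goal − ψ) mod 360° = 196.4597° = 3.428869 rad.
Common terms: sin α = 0.431452, cos α = 0.902136, sin β = -0.283341, cos β = -0.959019, cos(α−β) = -0.987414, d² = 14.074725. Work in radians in the unit-radius frame; every candidate has L = ρ·(t + p + q).
LSL: p² = 2 + d² − 2cos(α−β) + 2d(sin α − sin β) = 23.412827; p = √p² = 4.838680; φ = atan2(cos β − cos α, d + sin α − sin β) = -0.394819 rad; t = (φ − α) mod 2π = 5.442265 rad, q = (β − φ) mod 2π = 3.823688 rad → L = 1.67·(5.442265 + 4.838680 + 3.823688) = 1.67·14.104633 = 23.554738 m
RSR: p² = 2 + d² − 2cos(α−β) + 2d(sin β − sin α) = 12.686278; p = √p² = 3.561780; φ = atan2(cos α − cos β, d − sin α + sin β) = 0.549822 rad; t = (α − φ) mod 2π = 6.179465 rad, q = (φ − β) mod 2π = 3.404138 rad → L = 1.67·(6.179465 + 3.561780 + 3.404138) = 1.67·13.145383 = 21.952790 m
LSR: p² = d² − 2 + 2cos(α−β) + 2d(sin α + sin β) = 11.211208; p = √p² = 3.348314; φ = atan2(−cos α − cos β, d + sin α + sin β) − atan2(−2, p) = 0.553029 rad; t = (φ − α) mod 2π = 0.106927 rad, q = (φ − β) mod 2π = 3.407345 rad → L = 1.67·(0.106927 + 3.348314 + 3.407345) = 1.67·6.862587 = 11.460520 m
RSL: p² = d² − 2 + 2cos(α−β) − 2d(sin α + sin β) = 8.988586; p = √p² = 2.998097; φ = atan2(cos α + cos β, d − sin α − sin β) − atan2(2, p) = -0.604080 rad; t = (α − φ) mod 2π = 1.050181 rad, q = (β − φ) mod 2π = 4.032948 rad → L = 1.67·(1.050181 + 2.998097 + 4.032948) = 1.67·8.081226 = 13.495648 m
RLR: c = (6 − d² + 2cos(α−β) + 2d(sin α − sin β))/8 = -0.585785; p = 2π − arccos c = 4.086541 rad; φ = atan2(cos α − cos β, d − sin α + sin β) = 0.549822 rad; t = (α − φ + p/2) mod 2π = 1.939550 rad, q = (α − β − t + p) mod 2π = 5.447409 rad → L = 1.67·(1.939550 + 4.086541 + 5.447409) = 1.67·11.473500 = 19.160744 m
LRL: c = (6 − d² + 2cos(α−β) − 2d(sin α − sin β))/8 = -1.926603, |c| > 1 → infeasible
Shortest: LSR with L = 11.460520 m ≈ 11.4605 m

11.4605 m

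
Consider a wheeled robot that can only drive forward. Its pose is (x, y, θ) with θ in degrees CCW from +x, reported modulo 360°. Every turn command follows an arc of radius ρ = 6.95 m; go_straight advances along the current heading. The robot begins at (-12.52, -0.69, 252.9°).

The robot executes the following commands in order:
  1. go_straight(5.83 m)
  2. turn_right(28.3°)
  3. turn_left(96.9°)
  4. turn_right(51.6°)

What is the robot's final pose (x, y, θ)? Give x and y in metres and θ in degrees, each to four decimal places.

set_pose: (x, y, θ) = (-12.5200, -0.6900, 252.9000°), ρ = 6.95
go_straight(5.83): x += 5.83·cos θ, y += 5.83·sin θ → (-14.2343, -6.2623, 252.9000°)
turn_right(28.3°): centre at ρ to the right, rotate −28.3° → (-15.9971, -9.1673, 224.6000°)
turn_left(96.9°): centre at ρ to the left, rotate +96.9° → (-15.4436, -19.5550, 321.5000°)
turn_right(51.6°): centre at ρ to the right, rotate −51.6° → (-12.8201, -25.0062, 269.9000°)

(-12.8201, -25.0062, 269.9000°)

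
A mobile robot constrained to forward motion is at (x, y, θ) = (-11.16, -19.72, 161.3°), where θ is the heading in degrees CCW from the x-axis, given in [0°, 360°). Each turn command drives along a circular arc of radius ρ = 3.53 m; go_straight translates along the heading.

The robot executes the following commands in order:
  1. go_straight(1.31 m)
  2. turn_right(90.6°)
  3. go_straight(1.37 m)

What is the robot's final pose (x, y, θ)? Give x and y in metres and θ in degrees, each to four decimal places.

(-14.1479, -13.4966, 70.7000°)

set_pose: (x, y, θ) = (-11.1600, -19.7200, 161.3000°), ρ = 3.53
go_straight(1.31): x += 1.31·cos θ, y += 1.31·sin θ → (-12.4008, -19.3000, 161.3000°)
turn_right(90.6°): centre at ρ to the right, rotate −90.6° → (-14.6007, -14.7896, 70.7000°)
go_straight(1.37): x += 1.37·cos θ, y += 1.37·sin θ → (-14.1479, -13.4966, 70.7000°)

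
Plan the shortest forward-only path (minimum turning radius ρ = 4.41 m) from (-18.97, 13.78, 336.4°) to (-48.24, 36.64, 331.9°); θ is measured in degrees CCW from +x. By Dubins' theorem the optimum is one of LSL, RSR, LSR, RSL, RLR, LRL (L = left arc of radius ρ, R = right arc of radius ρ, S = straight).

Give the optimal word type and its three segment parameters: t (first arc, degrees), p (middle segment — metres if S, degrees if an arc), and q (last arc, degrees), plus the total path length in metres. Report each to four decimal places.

LSL: t = 165.4966°, p = 36.8006 m, q = 190.0034°, L = 64.1631 m

Let ψ = atan2(Δy, Δx) = atan2(22.86, -29.27) = 142.0100° be the start→goal bearing.
Normalize: d = |goal − start| / ρ = 37.139097/4.41 = 8.421564, α = (θ_start − ψ) mod 360° = 194.3900° = 3.392745 rad, β = (θ_goal − ψ) mod 360° = 189.8900° = 3.314206 rad.
Common terms: sin α = -0.248521, cos α = -0.968627, sin β = -0.171757, cos β = -0.985139, cos(α−β) = 0.996917, d² = 70.922738. Work in radians in the unit-radius frame; every candidate has L = ρ·(t + p + q).
LSL: p² = 2 + d² − 2cos(α−β) + 2d(sin α − sin β) = 69.635963; p = √p² = 8.344817; φ = atan2(cos β − cos α, d + sin α − sin β) = -0.001979 rad; t = (φ − α) mod 2π = 2.888461 rad, q = (β − φ) mod 2π = 3.316184 rad → L = 4.41·(2.888461 + 8.344817 + 3.316184) = 4.41·14.549462 = 64.163128 m
RSR: p² = 2 + d² − 2cos(α−β) + 2d(sin β − sin α) = 72.221844; p = √p² = 8.498344; φ = atan2(cos α − cos β, d − sin α + sin β) = 0.001943 rad; t = (α − φ) mod 2π = 3.390802 rad, q = (φ − β) mod 2π = 2.970923 rad → L = 4.41·(3.390802 + 8.498344 + 2.970923) = 4.41·14.860069 = 65.532903 m
LSR: p² = d² − 2 + 2cos(α−β) + 2d(sin α + sin β) = 63.837780; p = √p² = 7.989855; φ = atan2(−cos α − cos β, d + sin α + sin β) − atan2(−2, p) = 0.484772 rad; t = (φ − α) mod 2π = 3.375212 rad, q = (φ − β) mod 2π = 3.453752 rad → L = 4.41·(3.375212 + 7.989855 + 3.453752) = 4.41·14.818819 = 65.350992 m
RSL: p² = d² − 2 + 2cos(α−β) − 2d(sin α + sin β) = 77.995365; p = √p² = 8.831498; φ = atan2(cos α + cos β, d − sin α − sin β) − atan2(2, p) = -0.440179 rad; t = (α − φ) mod 2π = 3.832925 rad, q = (β − φ) mod 2π = 3.754385 rad → L = 4.41·(3.832925 + 8.831498 + 3.754385) = 4.41·16.418808 = 72.406944 m
RLR: c = (6 − d² + 2cos(α−β) + 2d(sin α − sin β))/8 = -8.027730, |c| > 1 → infeasible
LRL: c = (6 − d² + 2cos(α−β) − 2d(sin α − sin β))/8 = -7.704495, |c| > 1 → infeasible
Shortest: LSL with L = 64.163128 m ≈ 64.1631 m
Convert LSL to answer units (arcs ×180/π): t = 2.888461·180/π = 165.4966°, p = ρ·p = 4.41·8.344817 = 36.8006 m, q = 3.316184·180/π = 190.0034°, L = 64.1631 m.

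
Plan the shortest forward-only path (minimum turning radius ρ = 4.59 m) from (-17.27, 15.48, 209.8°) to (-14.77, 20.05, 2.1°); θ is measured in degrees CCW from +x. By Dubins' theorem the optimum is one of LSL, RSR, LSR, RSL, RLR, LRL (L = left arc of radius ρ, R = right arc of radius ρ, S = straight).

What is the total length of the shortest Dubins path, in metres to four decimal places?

26.3965 m

Let ψ = atan2(Δy, Δx) = atan2(4.57, 2.50) = 61.3193° be the start→goal bearing.
Normalize: d = |goal − start| / ρ = 5.209117/4.59 = 1.134884, α = (θ_start − ψ) mod 360° = 148.4807° = 2.591477 rad, β = (θ_goal − ψ) mod 360° = 300.7807° = 5.249613 rad.
Common terms: sin α = 0.522786, cos α = -0.852464, sin β = -0.859132, cos β = 0.511753, cos(α−β) = -0.885394, d² = 1.287961. Work in radians in the unit-radius frame; every candidate has L = ρ·(t + p + q).
LSL: p² = 2 + d² − 2cos(α−β) + 2d(sin α − sin β) = 8.195383; p = √p² = 2.862758; φ = atan2(cos β − cos α, d + sin α − sin β) = 0.496714 rad; t = (φ − α) mod 2π = 4.188423 rad, q = (β − φ) mod 2π = 4.752899 rad → L = 4.59·(4.188423 + 2.862758 + 4.752899) = 4.59·11.804080 = 54.180725 m
RSR: p² = 2 + d² − 2cos(α−β) + 2d(sin β − sin α) = 1.922115; p = √p² = 1.386404; φ = atan2(cos α − cos β, d − sin α + sin β) = -1.749937 rad; t = (α − φ) mod 2π = 4.341413 rad, q = (φ − β) mod 2π = 5.566821 rad → L = 4.59·(4.341413 + 1.386404 + 5.566821) = 4.59·11.294638 = 51.842387 m
LSR: p² = d² − 2 + 2cos(α−β) + 2d(sin α + sin β) = -3.246254 < 0 → infeasible
RSL: p² = d² − 2 + 2cos(α−β) − 2d(sin α + sin β) = -1.719397 < 0 → infeasible
RLR: c = (6 − d² + 2cos(α−β) + 2d(sin α − sin β))/8 = 0.759736; p = 2π − arccos c = 5.575295 rad; φ = atan2(cos α − cos β, d − sin α + sin β) = -1.749937 rad; t = (α − φ + p/2) mod 2π = 0.845876 rad, q = (α − β − t + p) mod 2π = 2.071283 rad → L = 4.59·(0.845876 + 5.575295 + 2.071283) = 4.59·8.492454 = 38.980366 m
LRL: c = (6 − d² + 2cos(α−β) − 2d(sin α − sin β))/8 = -0.024423; p = 2π − arccos c = 4.687964 rad; φ = atan2(cos β − cos α, d + sin α − sin β) = 0.496714 rad; t = (φ − α + p/2) mod 2π = 0.249219 rad, q = (β − α − t + p) mod 2π = 0.813696 rad → L = 4.59·(0.249219 + 4.687964 + 0.813696) = 4.59·5.750879 = 26.396533 m
Shortest: LRL with L = 26.396533 m ≈ 26.3965 m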